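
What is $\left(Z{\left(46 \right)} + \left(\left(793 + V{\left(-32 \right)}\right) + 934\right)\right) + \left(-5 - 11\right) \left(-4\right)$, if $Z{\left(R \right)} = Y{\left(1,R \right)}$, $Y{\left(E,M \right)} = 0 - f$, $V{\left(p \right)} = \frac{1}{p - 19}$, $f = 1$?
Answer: $\frac{91289}{51} \approx 1790.0$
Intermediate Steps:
$V{\left(p \right)} = \frac{1}{-19 + p}$
$Y{\left(E,M \right)} = -1$ ($Y{\left(E,M \right)} = 0 - 1 = -1$)
$Z{\left(R \right)} = -1$
$\left(Z{\left(46 \right)} + \left(\left(793 + V{\left(-32 \right)}\right) + 934\right)\right) + \left(-5 - 11\right) \left(-4\right) = \left(-1 + \left(\left(793 + \frac{1}{-19 - 32}\right) + 934\right)\right) + \left(-5 - 11\right) \left(-4\right) = \left(-1 + \left(\left(793 + \frac{1}{-51}\right) + 934\right)\right) - -64 = \left(-1 + \left(\left(793 - \frac{1}{51}\right) + 934\right)\right) + 64 = \left(-1 + \left(\frac{40442}{51} + 934\right)\right) + 64 = \left(-1 + \frac{88076}{51}\right) + 64 = \frac{88025}{51} + 64 = \frac{91289}{51}$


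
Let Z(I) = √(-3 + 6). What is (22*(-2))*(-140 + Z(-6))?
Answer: 6160 - 44*√3 ≈ 6083.8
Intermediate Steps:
Z(I) = √3
(22*(-2))*(-140 + Z(-6)) = (22*(-2))*(-140 + √3) = -44*(-140 + √3) = 6160 - 44*√3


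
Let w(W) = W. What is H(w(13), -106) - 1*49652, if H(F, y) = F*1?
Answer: -49639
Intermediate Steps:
H(F, y) = F
H(w(13), -106) - 1*49652 = 13 - 1*49652 = 13 - 49652 = -49639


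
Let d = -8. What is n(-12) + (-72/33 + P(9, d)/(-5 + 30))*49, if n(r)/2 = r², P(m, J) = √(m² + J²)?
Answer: 1992/11 + 49*√145/25 ≈ 204.69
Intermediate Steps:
P(m, J) = √(J² + m²)
n(r) = 2*r²
n(-12) + (-72/33 + P(9, d)/(-5 + 30))*49 = 2*(-12)² + (-72/33 + √((-8)² + 9²)/(-5 + 30))*49 = 2*144 + (-72*1/33 + √(64 + 81)/25)*49 = 288 + (-24/11 + √145*(1/25))*49 = 288 + (-24/11 + √145/25)*49 = 288 + (-1176/11 + 49*√145/25) = 1992/11 + 49*√145/25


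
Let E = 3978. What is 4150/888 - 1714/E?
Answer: 1248889/294372 ≈ 4.2426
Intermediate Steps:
4150/888 - 1714/E = 4150/888 - 1714/3978 = 4150*(1/888) - 1714*1/3978 = 2075/444 - 857/1989 = 1248889/294372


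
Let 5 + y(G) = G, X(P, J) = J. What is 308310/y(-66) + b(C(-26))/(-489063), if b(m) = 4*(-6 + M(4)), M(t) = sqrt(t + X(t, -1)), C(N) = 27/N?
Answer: -50261003942/11574491 - 4*sqrt(3)/489063 ≈ -4342.4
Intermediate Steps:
y(G) = -5 + G
M(t) = sqrt(-1 + t) (M(t) = sqrt(t - 1) = sqrt(-1 + t))
b(m) = -24 + 4*sqrt(3) (b(m) = 4*(-6 + sqrt(-1 + 4)) = 4*(-6 + sqrt(3)) = -24 + 4*sqrt(3))
308310/y(-66) + b(C(-26))/(-489063) = 308310/(-5 - 66) + (-24 + 4*sqrt(3))/(-489063) = 308310/(-71) + (-24 + 4*sqrt(3))*(-1/489063) = 308310*(-1/71) + (8/163021 - 4*sqrt(3)/489063) = -308310/71 + (8/163021 - 4*sqrt(3)/489063) = -50261003942/11574491 - 4*sqrt(3)/489063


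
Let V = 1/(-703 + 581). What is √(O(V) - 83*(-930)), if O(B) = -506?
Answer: 2*√19171 ≈ 276.92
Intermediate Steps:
V = -1/122 (V = 1/(-122) = -1/122 ≈ -0.0081967)
√(O(V) - 83*(-930)) = √(-506 - 83*(-930)) = √(-506 + 77190) = √76684 = 2*√19171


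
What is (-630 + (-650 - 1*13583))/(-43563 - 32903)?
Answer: 14863/76466 ≈ 0.19437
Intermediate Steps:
(-630 + (-650 - 1*13583))/(-43563 - 32903) = (-630 + (-650 - 13583))/(-76466) = (-630 - 14233)*(-1/76466) = -14863*(-1/76466) = 14863/76466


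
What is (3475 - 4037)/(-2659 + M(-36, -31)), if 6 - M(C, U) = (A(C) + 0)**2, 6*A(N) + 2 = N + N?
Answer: 2529/12623 ≈ 0.20035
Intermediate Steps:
A(N) = -1/3 + N/3 (A(N) = -1/3 + (N + N)/6 = -1/3 + (2*N)/6 = -1/3 + N/3)
M(C, U) = 6 - (-1/3 + C/3)**2 (M(C, U) = 6 - ((-1/3 + C/3) + 0)**2 = 6 - (-1/3 + C/3)**2)
(3475 - 4037)/(-2659 + M(-36, -31)) = (3475 - 4037)/(-2659 + (6 - (-1 - 36)**2/9)) = -562/(-2659 + (6 - 1/9*(-37)**2)) = -562/(-2659 + (6 - 1/9*1369)) = -562/(-2659 + (6 - 1369/9)) = -562/(-2659 - 1315/9) = -562/(-25246/9) = -562*(-9/25246) = 2529/12623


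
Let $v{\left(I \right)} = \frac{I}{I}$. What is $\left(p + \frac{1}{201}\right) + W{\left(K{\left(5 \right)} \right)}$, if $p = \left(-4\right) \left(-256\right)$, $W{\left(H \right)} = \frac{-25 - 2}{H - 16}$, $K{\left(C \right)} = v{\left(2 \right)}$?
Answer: $\frac{1030934}{1005} \approx 1025.8$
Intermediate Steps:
$v{\left(I \right)} = 1$
$K{\left(C \right)} = 1$
$W{\left(H \right)} = - \frac{27}{-16 + H}$
$p = 1024$
$\left(p + \frac{1}{201}\right) + W{\left(K{\left(5 \right)} \right)} = \left(1024 + \frac{1}{201}\right) - \frac{27}{-16 + 1} = \left(1024 + \frac{1}{201}\right) - \frac{27}{-15} = \frac{205825}{201} - - \frac{9}{5} = \frac{205825}{201} + \frac{9}{5} = \frac{1030934}{1005}$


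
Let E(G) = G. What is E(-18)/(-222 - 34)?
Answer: 9/128 ≈ 0.070313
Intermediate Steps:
E(-18)/(-222 - 34) = -18/(-222 - 34) = -18/(-256) = -1/256*(-18) = 9/128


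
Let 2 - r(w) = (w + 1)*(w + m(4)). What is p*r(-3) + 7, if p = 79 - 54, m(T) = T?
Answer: 107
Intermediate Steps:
p = 25
r(w) = 2 - (1 + w)*(4 + w) (r(w) = 2 - (w + 1)*(w + 4) = 2 - (1 + w)*(4 + w))
p*r(-3) + 7 = 25*(-2 - 1*(-3)² - 5*(-3)) + 7 = 25*(-2 - 1*9 + 15) + 7 = 25*(-2 - 9 + 15) + 7 = 25*4 + 7 = 100 + 7 = 107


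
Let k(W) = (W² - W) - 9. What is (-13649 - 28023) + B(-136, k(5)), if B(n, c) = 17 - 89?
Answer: -41744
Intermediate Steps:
k(W) = -9 + W² - W
B(n, c) = -72
(-13649 - 28023) + B(-136, k(5)) = (-13649 - 28023) - 72 = -41672 - 72 = -41744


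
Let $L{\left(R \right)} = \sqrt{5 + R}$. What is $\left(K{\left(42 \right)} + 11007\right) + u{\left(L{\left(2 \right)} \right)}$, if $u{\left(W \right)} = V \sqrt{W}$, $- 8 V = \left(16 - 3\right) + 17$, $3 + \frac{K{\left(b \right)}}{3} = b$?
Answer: $11124 - \frac{15 \sqrt[4]{7}}{4} \approx 11118.0$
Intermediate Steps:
$K{\left(b \right)} = -9 + 3 b$
$V = - \frac{15}{4}$ ($V = - \frac{\left(16 - 3\right) + 17}{8} = - \frac{13 + 17}{8} = \left(- \frac{1}{8}\right) 30 = - \frac{15}{4} \approx -3.75$)
$u{\left(W \right)} = - \frac{15 \sqrt{W}}{4}$
$\left(K{\left(42 \right)} + 11007\right) + u{\left(L{\left(2 \right)} \right)} = \left(\left(-9 + 3 \cdot 42\right) + 11007\right) - \frac{15 \sqrt{\sqrt{5 + 2}}}{4} = \left(\left(-9 + 126\right) + 11007\right) - \frac{15 \sqrt{\sqrt{7}}}{4} = \left(117 + 11007\right) - \frac{15 \sqrt[4]{7}}{4} = 11124 - \frac{15 \sqrt[4]{7}}{4}$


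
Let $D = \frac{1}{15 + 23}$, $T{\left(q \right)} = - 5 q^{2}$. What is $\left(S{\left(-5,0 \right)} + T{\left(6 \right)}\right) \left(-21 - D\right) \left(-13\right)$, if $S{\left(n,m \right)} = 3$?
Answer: $- \frac{1838499}{38} \approx -48382.0$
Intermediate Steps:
$D = \frac{1}{38} \approx 0.026316$
$\left(S{\left(-5,0 \right)} + T{\left(6 \right)}\right) \left(-21 - D\right) \left(-13\right) = \left(3 - 5 \cdot 6^{2}\right) \left(-21 - \frac{1}{38}\right) \left(-13\right) = \left(3 - 180\right) \left(-21 - \frac{1}{38}\right) \left(-13\right) = \left(3 - 180\right) \left(- \frac{799}{38}\right) \left(-13\right) = \left(-177\right) \left(- \frac{799}{38}\right) \left(-13\right) = \frac{141423}{38} \left(-13\right) = - \frac{1838499}{38}$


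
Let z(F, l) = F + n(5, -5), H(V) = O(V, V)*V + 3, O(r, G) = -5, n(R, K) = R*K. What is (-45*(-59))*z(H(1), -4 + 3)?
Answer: -71685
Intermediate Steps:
n(R, K) = K*R
H(V) = 3 - 5*V (H(V) = -5*V + 3 = 3 - 5*V)
z(F, l) = -25 + F (z(F, l) = F - 5*5 = F - 25 = -25 + F)
(-45*(-59))*z(H(1), -4 + 3) = (-45*(-59))*(-25 + (3 - 5*1)) = 2655*(-25 + (3 - 5)) = 2655*(-25 - 2) = 2655*(-27) = -71685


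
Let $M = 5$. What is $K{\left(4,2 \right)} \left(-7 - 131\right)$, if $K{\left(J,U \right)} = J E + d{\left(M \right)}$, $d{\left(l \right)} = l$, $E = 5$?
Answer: $-3450$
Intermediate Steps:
$K{\left(J,U \right)} = 5 + 5 J$ ($K{\left(J,U \right)} = J 5 + 5 = 5 J + 5 = 5 + 5 J$)
$K{\left(4,2 \right)} \left(-7 - 131\right) = \left(5 + 5 \cdot 4\right) \left(-7 - 131\right) = \left(5 + 20\right) \left(-138\right) = 25 \left(-138\right) = -3450$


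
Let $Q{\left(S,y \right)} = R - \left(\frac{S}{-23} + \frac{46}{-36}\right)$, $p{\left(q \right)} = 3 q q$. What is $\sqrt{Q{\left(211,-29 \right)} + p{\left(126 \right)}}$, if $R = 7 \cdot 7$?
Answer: $\frac{\sqrt{908159830}}{138} \approx 218.37$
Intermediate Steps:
$p{\left(q \right)} = 3 q^{2}$
$R = 49$
$Q{\left(S,y \right)} = \frac{905}{18} + \frac{S}{23}$ ($Q{\left(S,y \right)} = 49 - \left(\frac{S}{-23} + \frac{46}{-36}\right) = 49 - \left(S \left(- \frac{1}{23}\right) + 46 \left(- \frac{1}{36}\right)\right) = 49 - \left(- \frac{S}{23} - \frac{23}{18}\right) = 49 - \left(- \frac{23}{18} - \frac{S}{23}\right) = 49 + \left(\frac{23}{18} + \frac{S}{23}\right) = \frac{905}{18} + \frac{S}{23}$)
$\sqrt{Q{\left(211,-29 \right)} + p{\left(126 \right)}} = \sqrt{\left(\frac{905}{18} + \frac{1}{23} \cdot 211\right) + 3 \cdot 126^{2}} = \sqrt{\left(\frac{905}{18} + \frac{211}{23}\right) + 3 \cdot 15876} = \sqrt{\frac{24613}{414} + 47628} = \sqrt{\frac{19742605}{414}} = \frac{\sqrt{908159830}}{138}$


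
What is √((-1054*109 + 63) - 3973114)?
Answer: I*√4087937 ≈ 2021.9*I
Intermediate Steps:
√((-1054*109 + 63) - 3973114) = √((-114886 + 63) - 3973114) = √(-114823 - 3973114) = √(-4087937) = I*√4087937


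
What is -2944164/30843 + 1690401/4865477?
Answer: -4757541729395/50021969037 ≈ -95.109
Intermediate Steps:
-2944164/30843 + 1690401/4865477 = -2944164*1/30843 + 1690401*(1/4865477) = -981388/10281 + 1690401/4865477 = -4757541729395/50021969037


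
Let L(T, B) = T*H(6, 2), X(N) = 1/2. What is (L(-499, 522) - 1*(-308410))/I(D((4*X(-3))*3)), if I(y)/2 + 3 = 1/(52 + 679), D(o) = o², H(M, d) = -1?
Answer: -225812479/4384 ≈ -51508.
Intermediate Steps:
X(N) = ½
L(T, B) = -T (L(T, B) = T*(-1) = -T)
I(y) = -4384/731 (I(y) = -6 + 2/(52 + 679) = -6 + 2/731 = -4384/731)
(L(-499, 522) - 1*(-308410))/I(D((4*X(-3))*3)) = (-1*(-499) - 1*(-308410))/(-4384/731) = (499 + 308410)*(-731/4384) = 308909*(-731/4384) = -225812479/4384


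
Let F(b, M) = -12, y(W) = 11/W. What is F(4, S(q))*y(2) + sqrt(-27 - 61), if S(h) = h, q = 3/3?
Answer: -66 + 2*I*sqrt(22) ≈ -66.0 + 9.3808*I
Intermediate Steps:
q = 1 (q = 3*(1/3) = 1)
F(4, S(q))*y(2) + sqrt(-27 - 61) = -132/2 + sqrt(-27 - 61) = -132/2 + sqrt(-88) = -12*11/2 + 2*I*sqrt(22) = -66 + 2*I*sqrt(22)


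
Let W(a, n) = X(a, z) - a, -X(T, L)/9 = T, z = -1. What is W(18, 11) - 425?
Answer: -605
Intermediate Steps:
X(T, L) = -9*T
W(a, n) = -10*a (W(a, n) = -9*a - a = -10*a)
W(18, 11) - 425 = -10*18 - 425 = -180 - 425 = -605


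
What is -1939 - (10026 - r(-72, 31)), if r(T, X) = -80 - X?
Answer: -12076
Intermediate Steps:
-1939 - (10026 - r(-72, 31)) = -1939 - (10026 - (-80 - 1*31)) = -1939 - (10026 - (-80 - 31)) = -1939 - (10026 - 1*(-111)) = -1939 - (10026 + 111) = -1939 - 1*10137 = -1939 - 10137 = -12076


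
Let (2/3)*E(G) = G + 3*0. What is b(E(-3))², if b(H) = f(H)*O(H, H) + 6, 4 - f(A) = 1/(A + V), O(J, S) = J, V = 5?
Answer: 9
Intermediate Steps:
E(G) = 3*G/2 (E(G) = 3*(G + 3*0)/2 = 3*(G + 0)/2 = 3*G/2)
f(A) = 4 - 1/(5 + A) (f(A) = 4 - 1/(A + 5) = 4 - 1/(5 + A))
b(H) = 6 + H*(19 + 4*H)/(5 + H) (b(H) = ((19 + 4*H)/(5 + H))*H + 6 = H*(19 + 4*H)/(5 + H) + 6 = 6 + H*(19 + 4*H)/(5 + H))
b(E(-3))² = ((30 + 4*((3/2)*(-3))² + 25*((3/2)*(-3)))/(5 + (3/2)*(-3)))² = ((30 + 4*(-9/2)² + 25*(-9/2))/(5 - 9/2))² = ((30 + 4*(81/4) - 225/2)/(½))² = (2*(30 + 81 - 225/2))² = (2*(-3/2))² = (-3)² = 9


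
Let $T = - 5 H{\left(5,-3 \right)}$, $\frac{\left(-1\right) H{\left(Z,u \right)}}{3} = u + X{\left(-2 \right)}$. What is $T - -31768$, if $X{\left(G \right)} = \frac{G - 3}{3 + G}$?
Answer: $31648$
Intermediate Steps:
$X{\left(G \right)} = \frac{-3 + G}{3 + G}$
$H{\left(Z,u \right)} = 15 - 3 u$ ($H{\left(Z,u \right)} = - 3 \left(u + \frac{-3 - 2}{3 - 2}\right) = - 3 \left(u + 1^{-1} \left(-5\right)\right) = - 3 \left(u + 1 \left(-5\right)\right) = - 3 \left(u - 5\right) = - 3 \left(-5 + u\right) = 15 - 3 u$)
$T = -120$ ($T = - 5 \left(15 - -9\right) = - 5 \left(15 + 9\right) = \left(-5\right) 24 = -120$)
$T - -31768 = -120 - -31768 = -120 + 31768 = 31648$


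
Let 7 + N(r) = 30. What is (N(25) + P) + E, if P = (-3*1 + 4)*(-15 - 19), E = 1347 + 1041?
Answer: 2377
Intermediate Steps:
N(r) = 23 (N(r) = -7 + 30 = 23)
E = 2388
P = -34 (P = (-3 + 4)*(-34) = 1*(-34) = -34)
(N(25) + P) + E = (23 - 34) + 2388 = -11 + 2388 = 2377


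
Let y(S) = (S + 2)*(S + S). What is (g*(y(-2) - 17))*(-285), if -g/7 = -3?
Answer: 101745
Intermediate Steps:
g = 21 (g = -7*(-3) = 21)
y(S) = 2*S*(2 + S) (y(S) = (2 + S)*(2*S) = 2*S*(2 + S))
(g*(y(-2) - 17))*(-285) = (21*(2*(-2)*(2 - 2) - 17))*(-285) = (21*(2*(-2)*0 - 17))*(-285) = (21*(0 - 17))*(-285) = (21*(-17))*(-285) = -357*(-285) = 101745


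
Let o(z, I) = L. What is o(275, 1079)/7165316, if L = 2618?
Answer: 1309/3582658 ≈ 0.00036537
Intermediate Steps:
o(z, I) = 2618
o(275, 1079)/7165316 = 2618/7165316 = 2618*(1/7165316) = 1309/3582658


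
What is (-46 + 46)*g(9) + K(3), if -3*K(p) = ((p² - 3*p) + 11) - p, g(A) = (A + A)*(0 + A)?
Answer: -8/3 ≈ -2.6667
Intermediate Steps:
g(A) = 2*A² (g(A) = (2*A)*A = 2*A²)
K(p) = -11/3 - p²/3 + 4*p/3 (K(p) = -(((p² - 3*p) + 11) - p)/3 = -((11 + p² - 3*p) - p)/3 = -(11 + p² - 4*p)/3 = -11/3 - p²/3 + 4*p/3)
(-46 + 46)*g(9) + K(3) = (-46 + 46)*(2*9²) + (-11/3 - ⅓*3² + (4/3)*3) = 0*(2*81) + (-11/3 - ⅓*9 + 4) = 0*162 + (-11/3 - 3 + 4) = 0 - 8/3 = -8/3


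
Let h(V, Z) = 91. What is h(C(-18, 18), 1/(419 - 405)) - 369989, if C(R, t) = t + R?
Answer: -369898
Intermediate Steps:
C(R, t) = R + t
h(C(-18, 18), 1/(419 - 405)) - 369989 = 91 - 369989 = -369898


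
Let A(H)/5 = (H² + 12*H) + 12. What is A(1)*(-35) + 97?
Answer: -4278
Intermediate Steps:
A(H) = 60 + 5*H² + 60*H (A(H) = 5*((H² + 12*H) + 12) = 5*(12 + H² + 12*H) = 60 + 5*H² + 60*H)
A(1)*(-35) + 97 = (60 + 5*1² + 60*1)*(-35) + 97 = (60 + 5*1 + 60)*(-35) + 97 = (60 + 5 + 60)*(-35) + 97 = 125*(-35) + 97 = -4375 + 97 = -4278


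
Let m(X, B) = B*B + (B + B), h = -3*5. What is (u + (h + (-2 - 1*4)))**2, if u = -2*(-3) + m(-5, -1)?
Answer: 256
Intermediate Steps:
h = -15
m(X, B) = B**2 + 2*B
u = 5 (u = -2*(-3) - (2 - 1) = 6 - 1*1 = 6 - 1 = 5)
(u + (h + (-2 - 1*4)))**2 = (5 + (-15 + (-2 - 1*4)))**2 = (5 + (-15 + (-2 - 4)))**2 = (5 + (-15 - 6))**2 = (5 - 21)**2 = (-16)**2 = 256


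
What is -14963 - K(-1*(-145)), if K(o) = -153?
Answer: -14810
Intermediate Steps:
-14963 - K(-1*(-145)) = -14963 - 1*(-153) = -14963 + 153 = -14810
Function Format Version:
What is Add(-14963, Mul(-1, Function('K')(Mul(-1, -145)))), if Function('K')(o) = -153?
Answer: -14810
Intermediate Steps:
Add(-14963, Mul(-1, Function('K')(Mul(-1, -145)))) = Add(-14963, Mul(-1, -153)) = Add(-14963, 153) = -14810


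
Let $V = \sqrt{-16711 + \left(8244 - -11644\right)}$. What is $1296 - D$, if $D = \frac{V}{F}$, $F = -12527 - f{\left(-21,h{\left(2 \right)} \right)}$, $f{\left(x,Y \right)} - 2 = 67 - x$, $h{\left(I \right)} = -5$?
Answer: $1296 + \frac{3 \sqrt{353}}{12617} \approx 1296.0$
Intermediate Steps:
$f{\left(x,Y \right)} = 69 - x$ ($f{\left(x,Y \right)} = 2 - \left(-67 + x\right) = 69 - x$)
$V = 3 \sqrt{353}$ ($V = \sqrt{-16711 + \left(8244 + 11644\right)} = \sqrt{-16711 + 19888} = \sqrt{3177} = 3 \sqrt{353} \approx 56.365$)
$F = -12617$ ($F = -12527 - \left(69 - -21\right) = -12527 - \left(69 + 21\right) = -12527 - 90 = -12617$)
$D = - \frac{3 \sqrt{353}}{12617}$ ($D = \frac{3 \sqrt{353}}{-12617} = 3 \sqrt{353} \left(- \frac{1}{12617}\right) = - \frac{3 \sqrt{353}}{12617} \approx -0.0044674$)
$1296 - D = 1296 - - \frac{3 \sqrt{353}}{12617} = 1296 + \frac{3 \sqrt{353}}{12617}$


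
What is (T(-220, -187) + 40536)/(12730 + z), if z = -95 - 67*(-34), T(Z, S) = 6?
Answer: 13514/4971 ≈ 2.7186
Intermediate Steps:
z = 2183 (z = -95 + 2278 = 2183)
(T(-220, -187) + 40536)/(12730 + z) = (6 + 40536)/(12730 + 2183) = 40542/14913 = 40542*(1/14913) = 13514/4971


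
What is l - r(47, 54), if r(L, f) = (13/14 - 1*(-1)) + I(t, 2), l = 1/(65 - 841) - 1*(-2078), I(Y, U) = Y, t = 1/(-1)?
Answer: 11282645/5432 ≈ 2077.1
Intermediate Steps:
t = -1
l = 1612527/776 (l = 1/(-776) + 2078 = -1/776 + 2078 = 1612527/776 ≈ 2078.0)
r(L, f) = 13/14 (r(L, f) = (13/14 - 1*(-1)) - 1 = (13*(1/14) + 1) - 1 = (13/14 + 1) - 1 = 27/14 - 1 = 13/14)
l - r(47, 54) = 1612527/776 - 1*13/14 = 1612527/776 - 13/14 = 11282645/5432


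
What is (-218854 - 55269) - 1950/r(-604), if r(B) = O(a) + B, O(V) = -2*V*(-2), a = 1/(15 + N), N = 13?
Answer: -386234757/1409 ≈ -2.7412e+5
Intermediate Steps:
a = 1/28 (a = 1/(15 + 13) = 1/28 ≈ 0.035714)
O(V) = 4*V
r(B) = 1/7 + B (r(B) = 4*(1/28) + B = 1/7 + B)
(-218854 - 55269) - 1950/r(-604) = (-218854 - 55269) - 1950/(1/7 - 604) = -274123 - 1950/(-4227/7) = -274123 - 1950*(-7/4227) = -274123 + 4550/1409 = -386234757/1409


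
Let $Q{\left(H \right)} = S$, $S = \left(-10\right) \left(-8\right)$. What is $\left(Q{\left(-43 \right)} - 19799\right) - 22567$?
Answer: $-42286$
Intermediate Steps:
$S = 80$
$Q{\left(H \right)} = 80$
$\left(Q{\left(-43 \right)} - 19799\right) - 22567 = \left(80 - 19799\right) - 22567 = -19719 - 22567 = -42286$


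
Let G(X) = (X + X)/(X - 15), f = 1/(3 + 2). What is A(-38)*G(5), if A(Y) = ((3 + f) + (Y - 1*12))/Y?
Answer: -117/95 ≈ -1.2316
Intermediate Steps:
f = ⅕ (f = 1/5 = ⅕ ≈ 0.20000)
A(Y) = (-44/5 + Y)/Y (A(Y) = ((3 + ⅕) + (Y - 1*12))/Y = (16/5 + (Y - 12))/Y = (16/5 + (-12 + Y))/Y = (-44/5 + Y)/Y)
G(X) = 2*X/(-15 + X) (G(X) = (2*X)/(-15 + X) = 2*X/(-15 + X))
A(-38)*G(5) = ((-44/5 - 38)/(-38))*(2*5/(-15 + 5)) = (-1/38*(-234/5))*(2*5/(-10)) = 117*(2*5*(-⅒))/95 = (117/95)*(-1) = -117/95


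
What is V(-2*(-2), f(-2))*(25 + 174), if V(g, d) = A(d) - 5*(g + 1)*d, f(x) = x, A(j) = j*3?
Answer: 8756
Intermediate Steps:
A(j) = 3*j
V(g, d) = 3*d - 5*d*(1 + g) (V(g, d) = 3*d - 5*(g + 1)*d = 3*d - 5*(1 + g)*d = 3*d - 5*d*(1 + g))
V(-2*(-2), f(-2))*(25 + 174) = (-2*(-2 - (-10)*(-2)))*(25 + 174) = -2*(-2 - 5*4)*199 = -2*(-2 - 20)*199 = -2*(-22)*199 = 44*199 = 8756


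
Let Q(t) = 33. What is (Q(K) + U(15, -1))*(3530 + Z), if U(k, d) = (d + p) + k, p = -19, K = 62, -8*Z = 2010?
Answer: 91805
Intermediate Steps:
Z = -1005/4 (Z = -⅛*2010 = -1005/4 ≈ -251.25)
U(k, d) = -19 + d + k (U(k, d) = (d - 19) + k = (-19 + d) + k = -19 + d + k)
(Q(K) + U(15, -1))*(3530 + Z) = (33 + (-19 - 1 + 15))*(3530 - 1005/4) = (33 - 5)*(13115/4) = 28*(13115/4) = 91805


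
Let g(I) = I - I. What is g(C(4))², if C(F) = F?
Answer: 0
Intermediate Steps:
g(I) = 0
g(C(4))² = 0² = 0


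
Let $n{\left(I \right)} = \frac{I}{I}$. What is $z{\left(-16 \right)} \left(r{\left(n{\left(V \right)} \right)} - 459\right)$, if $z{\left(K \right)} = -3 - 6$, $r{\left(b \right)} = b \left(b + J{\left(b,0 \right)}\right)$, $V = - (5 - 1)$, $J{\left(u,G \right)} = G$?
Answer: $4122$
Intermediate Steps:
$V = -4$ ($V = \left(-1\right) 4 = -4$)
$n{\left(I \right)} = 1$
$r{\left(b \right)} = b^{2}$ ($r{\left(b \right)} = b \left(b + 0\right) = b b = b^{2}$)
$z{\left(K \right)} = -9$
$z{\left(-16 \right)} \left(r{\left(n{\left(V \right)} \right)} - 459\right) = - 9 \left(1^{2} - 459\right) = - 9 \left(1 - 459\right) = \left(-9\right) \left(-458\right) = 4122$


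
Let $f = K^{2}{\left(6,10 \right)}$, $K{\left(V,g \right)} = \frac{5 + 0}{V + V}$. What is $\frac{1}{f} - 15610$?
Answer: $- \frac{390106}{25} \approx -15604.0$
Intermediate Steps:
$K{\left(V,g \right)} = \frac{5}{2 V}$
$f = \frac{25}{144}$ ($f = \left(\frac{5}{2 \cdot 6}\right)^{2} = \left(\frac{5}{2} \cdot \frac{1}{6}\right)^{2} = \left(\frac{5}{12}\right)^{2} = \frac{25}{144} \approx 0.17361$)
$\frac{1}{f} - 15610 = \frac{1}{\frac{25}{144}} - 15610 = \frac{144}{25} - 15610 = - \frac{390106}{25}$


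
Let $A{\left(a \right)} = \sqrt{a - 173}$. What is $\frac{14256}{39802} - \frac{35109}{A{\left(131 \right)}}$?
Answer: $\frac{7128}{19901} + \frac{11703 i \sqrt{42}}{14} \approx 0.35817 + 5417.4 i$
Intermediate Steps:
$A{\left(a \right)} = \sqrt{-173 + a}$
$\frac{14256}{39802} - \frac{35109}{A{\left(131 \right)}} = \frac{14256}{39802} - \frac{35109}{\sqrt{-173 + 131}} = 14256 \cdot \frac{1}{39802} - \frac{35109}{\sqrt{-42}} = \frac{7128}{19901} - \frac{35109}{i \sqrt{42}} = \frac{7128}{19901} - 35109 \left(- \frac{i \sqrt{42}}{42}\right) = \frac{7128}{19901} + \frac{11703 i \sqrt{42}}{14}$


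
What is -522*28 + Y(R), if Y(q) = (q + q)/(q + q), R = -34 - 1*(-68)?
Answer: -14615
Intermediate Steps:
R = 34 (R = -34 + 68 = 34)
Y(q) = 1 (Y(q) = (2*q)/((2*q)) = (2*q)*(1/(2*q)) = 1)
-522*28 + Y(R) = -522*28 + 1 = -14616 + 1 = -14615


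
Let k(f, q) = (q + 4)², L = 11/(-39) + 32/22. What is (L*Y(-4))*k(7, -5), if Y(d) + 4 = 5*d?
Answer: -4024/143 ≈ -28.140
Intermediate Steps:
L = 503/429 (L = 11*(-1/39) + 32*(1/22) = -11/39 + 16/11 = 503/429 ≈ 1.1725)
k(f, q) = (4 + q)²
Y(d) = -4 + 5*d
(L*Y(-4))*k(7, -5) = (503*(-4 + 5*(-4))/429)*(4 - 5)² = (503*(-4 - 20)/429)*(-1)² = ((503/429)*(-24))*1 = -4024/143*1 = -4024/143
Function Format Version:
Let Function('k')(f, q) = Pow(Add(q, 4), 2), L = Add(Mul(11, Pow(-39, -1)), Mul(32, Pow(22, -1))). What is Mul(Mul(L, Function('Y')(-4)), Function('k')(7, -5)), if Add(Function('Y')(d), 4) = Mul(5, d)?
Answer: Rational(-4024, 143) ≈ -28.140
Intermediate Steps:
L = Rational(503, 429) (L = Add(Mul(11, Rational(-1, 39)), Mul(32, Rational(1, 22))) = Add(Rational(-11, 39), Rational(16, 11)) = Rational(503, 429) ≈ 1.1725)
Function('k')(f, q) = Pow(Add(4, q), 2)
Function('Y')(d) = Add(-4, Mul(5, d))
Mul(Mul(L, Function('Y')(-4)), Function('k')(7, -5)) = Mul(Mul(Rational(503, 429), Add(-4, Mul(5, -4))), Pow(Add(4, -5), 2)) = Mul(Mul(Rational(503, 429), Add(-4, -20)), Pow(-1, 2)) = Mul(Mul(Rational(503, 429), -24), 1) = Mul(Rational(-4024, 143), 1) = Rational(-4024, 143)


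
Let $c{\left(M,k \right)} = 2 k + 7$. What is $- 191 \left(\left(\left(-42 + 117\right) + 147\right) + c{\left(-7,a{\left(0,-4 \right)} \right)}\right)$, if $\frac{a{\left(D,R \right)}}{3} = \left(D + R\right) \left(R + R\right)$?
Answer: $-80411$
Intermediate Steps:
$a{\left(D,R \right)} = 6 R \left(D + R\right)$ ($a{\left(D,R \right)} = 3 \left(D + R\right) \left(R + R\right) = 3 \left(D + R\right) 2 R = 3 \cdot 2 R \left(D + R\right) = 6 R \left(D + R\right)$)
$c{\left(M,k \right)} = 7 + 2 k$
$- 191 \left(\left(\left(-42 + 117\right) + 147\right) + c{\left(-7,a{\left(0,-4 \right)} \right)}\right) = - 191 \left(\left(\left(-42 + 117\right) + 147\right) + \left(7 + 2 \cdot 6 \left(-4\right) \left(0 - 4\right)\right)\right) = - 191 \left(\left(75 + 147\right) + \left(7 + 2 \cdot 6 \left(-4\right) \left(-4\right)\right)\right) = - 191 \left(222 + \left(7 + 2 \cdot 96\right)\right) = - 191 \left(222 + \left(7 + 192\right)\right) = - 191 \left(222 + 199\right) = \left(-191\right) 421 = -80411$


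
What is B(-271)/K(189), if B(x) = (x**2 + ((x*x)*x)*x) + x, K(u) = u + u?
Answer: 5393653651/378 ≈ 1.4269e+7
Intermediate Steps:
K(u) = 2*u
B(x) = x + x**2 + x**4 (B(x) = (x**2 + (x**2*x)*x) + x = (x**2 + x**3*x) + x = (x**2 + x**4) + x = x + x**2 + x**4)
B(-271)/K(189) = (-271*(1 - 271 + (-271)**3))/((2*189)) = -271*(1 - 271 - 19902511)/378 = -271*(-19902781)*(1/378) = 5393653651*(1/378) = 5393653651/378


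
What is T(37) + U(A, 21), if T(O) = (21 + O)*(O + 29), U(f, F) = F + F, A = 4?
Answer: 3870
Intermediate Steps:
U(f, F) = 2*F
T(O) = (21 + O)*(29 + O)
T(37) + U(A, 21) = (609 + 37² + 50*37) + 2*21 = (609 + 1369 + 1850) + 42 = 3828 + 42 = 3870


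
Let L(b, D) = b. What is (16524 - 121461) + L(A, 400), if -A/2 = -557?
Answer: -103823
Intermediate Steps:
A = 1114 (A = -2*(-557) = 1114)
(16524 - 121461) + L(A, 400) = (16524 - 121461) + 1114 = -104937 + 1114 = -103823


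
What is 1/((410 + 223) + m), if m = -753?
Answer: -1/120 ≈ -0.0083333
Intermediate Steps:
1/((410 + 223) + m) = 1/((410 + 223) - 753) = 1/(633 - 753) = 1/(-120) = -1/120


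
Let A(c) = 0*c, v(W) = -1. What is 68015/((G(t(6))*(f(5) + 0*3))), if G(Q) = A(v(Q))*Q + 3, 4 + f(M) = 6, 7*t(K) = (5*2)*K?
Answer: 68015/6 ≈ 11336.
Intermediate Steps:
t(K) = 10*K/7 (t(K) = ((5*2)*K)/7 = (10*K)/7 = 10*K/7)
f(M) = 2 (f(M) = -4 + 6 = 2)
A(c) = 0
G(Q) = 3 (G(Q) = 0*Q + 3 = 0 + 3 = 3)
68015/((G(t(6))*(f(5) + 0*3))) = 68015/((3*(2 + 0*3))) = 68015/((3*(2 + 0))) = 68015/((3*2)) = 68015/6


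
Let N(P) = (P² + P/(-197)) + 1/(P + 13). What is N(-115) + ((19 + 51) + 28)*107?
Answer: 476460367/20094 ≈ 23712.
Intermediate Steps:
N(P) = P² + 1/(13 + P) - P/197 (N(P) = (P² - P/197) + 1/(13 + P) = P² + 1/(13 + P) - P/197)
N(-115) + ((19 + 51) + 28)*107 = (197 - 13*(-115) + 197*(-115)³ + 2560*(-115)²)/(197*(13 - 115)) + ((19 + 51) + 28)*107 = (1/197)*(197 + 1495 + 197*(-1520875) + 2560*13225)/(-102) + (70 + 28)*107 = (1/197)*(-1/102)*(197 + 1495 - 299612375 + 33856000) + 98*107 = (1/197)*(-1/102)*(-265754683) + 10486 = 265754683/20094 + 10486 = 476460367/20094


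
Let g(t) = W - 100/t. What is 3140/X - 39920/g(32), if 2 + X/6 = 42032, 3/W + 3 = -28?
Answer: 124831242883/10074591 ≈ 12391.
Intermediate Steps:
W = -3/31 (W = 3/(-3 - 28) = 3/(-31) = 3*(-1/31) = -3/31 ≈ -0.096774)
X = 252180 (X = -12 + 6*42032 = -12 + 252192 = 252180)
g(t) = -3/31 - 100/t
3140/X - 39920/g(32) = 3140/252180 - 39920/(-3/31 - 100/32) = 3140*(1/252180) - 39920/(-3/31 - 100*1/32) = 157/12609 - 39920/(-3/31 - 25/8) = 157/12609 - 39920/(-799/248) = 157/12609 - 39920*(-248/799) = 157/12609 + 9900160/799 = 124831242883/10074591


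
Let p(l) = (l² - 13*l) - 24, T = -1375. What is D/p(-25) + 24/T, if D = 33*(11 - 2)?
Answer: 386151/1273250 ≈ 0.30328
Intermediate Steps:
D = 297 (D = 33*9 = 297)
p(l) = -24 + l² - 13*l
D/p(-25) + 24/T = 297/(-24 + (-25)² - 13*(-25)) + 24/(-1375) = 297/(-24 + 625 + 325) + 24*(-1/1375) = 297/926 - 24/1375 = 386151/1273250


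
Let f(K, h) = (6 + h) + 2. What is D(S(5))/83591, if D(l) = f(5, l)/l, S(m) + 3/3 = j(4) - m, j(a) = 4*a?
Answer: 9/417955 ≈ 2.1533e-5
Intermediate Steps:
f(K, h) = 8 + h
S(m) = 15 - m (S(m) = -1 + (4*4 - m) = -1 + (16 - m) = 15 - m)
D(l) = (8 + l)/l
D(S(5))/83591 = ((8 + (15 - 1*5))/(15 - 1*5))/83591 = ((8 + (15 - 5))/(15 - 5))*(1/83591) = ((8 + 10)/10)*(1/83591) = ((1/10)*18)*(1/83591) = (9/5)*(1/83591) = 9/417955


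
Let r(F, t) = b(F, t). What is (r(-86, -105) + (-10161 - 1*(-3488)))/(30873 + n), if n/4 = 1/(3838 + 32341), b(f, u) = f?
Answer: -244533861/1116954271 ≈ -0.21893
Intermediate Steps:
r(F, t) = F
n = 4/36179 (n = 4/(3838 + 32341) = 4/36179 ≈ 0.00011056)
(r(-86, -105) + (-10161 - 1*(-3488)))/(30873 + n) = (-86 + (-10161 - 1*(-3488)))/(30873 + 4/36179) = (-86 + (-10161 + 3488))/(1116954271/36179) = (-86 - 6673)*(36179/1116954271) = -6759*36179/1116954271 = -244533861/1116954271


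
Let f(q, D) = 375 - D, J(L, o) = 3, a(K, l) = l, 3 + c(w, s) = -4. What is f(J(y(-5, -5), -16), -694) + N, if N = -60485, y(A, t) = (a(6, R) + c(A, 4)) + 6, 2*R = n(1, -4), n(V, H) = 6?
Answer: -59416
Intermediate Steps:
c(w, s) = -7 (c(w, s) = -3 - 4 = -7)
R = 3 (R = (½)*6 = 3)
y(A, t) = 2 (y(A, t) = (3 - 7) + 6 = -4 + 6 = 2)
f(J(y(-5, -5), -16), -694) + N = (375 - 1*(-694)) - 60485 = (375 + 694) - 60485 = 1069 - 60485 = -59416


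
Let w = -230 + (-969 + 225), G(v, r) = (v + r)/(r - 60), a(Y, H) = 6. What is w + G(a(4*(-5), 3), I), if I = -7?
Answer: -65257/67 ≈ -973.99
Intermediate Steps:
G(v, r) = (r + v)/(-60 + r)
w = -974 (w = -230 - 744 = -974)
w + G(a(4*(-5), 3), I) = -974 + (-7 + 6)/(-60 - 7) = -974 - 1/(-67) = -974 - 1/67*(-1) = -974 + 1/67 = -65257/67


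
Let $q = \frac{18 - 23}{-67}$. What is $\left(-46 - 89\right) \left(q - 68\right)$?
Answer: $\frac{614385}{67} \approx 9169.9$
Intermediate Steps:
$q = \frac{5}{67}$ ($q = \left(18 - 23\right) \left(- \frac{1}{67}\right) = \left(-5\right) \left(- \frac{1}{67}\right) = \frac{5}{67} \approx 0.074627$)
$\left(-46 - 89\right) \left(q - 68\right) = \left(-46 - 89\right) \left(\frac{5}{67} - 68\right) = \left(-135\right) \left(- \frac{4551}{67}\right) = \frac{614385}{67}$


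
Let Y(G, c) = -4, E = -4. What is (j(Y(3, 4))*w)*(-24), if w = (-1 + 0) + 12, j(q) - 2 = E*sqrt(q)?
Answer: -528 + 2112*I ≈ -528.0 + 2112.0*I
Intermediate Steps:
j(q) = 2 - 4*sqrt(q)
w = 11 (w = -1 + 12 = 11)
(j(Y(3, 4))*w)*(-24) = ((2 - 8*I)*11)*(-24) = (22 - 88*I)*(-24) = -528 + 2112*I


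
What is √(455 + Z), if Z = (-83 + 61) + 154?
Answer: √587 ≈ 24.228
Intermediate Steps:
Z = 132 (Z = -22 + 154 = 132)
√(455 + Z) = √(455 + 132) = √587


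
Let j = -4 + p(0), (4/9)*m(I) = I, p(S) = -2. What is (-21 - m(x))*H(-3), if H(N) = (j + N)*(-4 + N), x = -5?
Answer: -2457/4 ≈ -614.25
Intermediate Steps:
m(I) = 9*I/4
j = -6 (j = -4 - 2 = -6)
H(N) = (-6 + N)*(-4 + N)
(-21 - m(x))*H(-3) = (-21 - 9*(-5)/4)*(24 + (-3)² - 10*(-3)) = (-21 - 1*(-45/4))*(24 + 9 + 30) = (-21 + 45/4)*63 = -39/4*63 = -2457/4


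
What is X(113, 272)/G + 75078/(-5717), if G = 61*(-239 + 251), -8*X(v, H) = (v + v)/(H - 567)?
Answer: -64848727259/4938115920 ≈ -13.132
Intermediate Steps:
X(v, H) = -v/(4*(-567 + H)) (X(v, H) = -(v + v)/(8*(H - 567)) = -2*v/(8*(-567 + H)) = -v/(4*(-567 + H)))
G = 732 (G = 61*12 = 732)
X(113, 272)/G + 75078/(-5717) = -1*113/(-2268 + 4*272)/732 + 75078/(-5717) = -1*113/(-2268 + 1088)*(1/732) + 75078*(-1/5717) = -1*113/(-1180)*(1/732) - 75078/5717 = -1*113*(-1/1180)*(1/732) - 75078/5717 = (113/1180)*(1/732) - 75078/5717 = 113/863760 - 75078/5717 = -64848727259/4938115920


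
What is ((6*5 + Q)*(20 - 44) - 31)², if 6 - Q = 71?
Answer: 654481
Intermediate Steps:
Q = -65 (Q = 6 - 1*71 = 6 - 71 = -65)
((6*5 + Q)*(20 - 44) - 31)² = ((6*5 - 65)*(20 - 44) - 31)² = ((30 - 65)*(-24) - 31)² = (-35*(-24) - 31)² = (840 - 31)² = 809² = 654481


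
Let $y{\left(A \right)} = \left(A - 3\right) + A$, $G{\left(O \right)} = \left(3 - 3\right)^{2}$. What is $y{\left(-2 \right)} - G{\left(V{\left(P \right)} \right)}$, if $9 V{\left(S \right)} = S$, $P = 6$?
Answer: $-7$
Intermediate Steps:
$V{\left(S \right)} = \frac{S}{9}$
$G{\left(O \right)} = 0$ ($G{\left(O \right)} = 0^{2} = 0$)
$y{\left(A \right)} = -3 + 2 A$ ($y{\left(A \right)} = \left(-3 + A\right) + A = -3 + 2 A$)
$y{\left(-2 \right)} - G{\left(V{\left(P \right)} \right)} = \left(-3 + 2 \left(-2\right)\right) - 0 = \left(-3 - 4\right) + 0 = -7 + 0 = -7$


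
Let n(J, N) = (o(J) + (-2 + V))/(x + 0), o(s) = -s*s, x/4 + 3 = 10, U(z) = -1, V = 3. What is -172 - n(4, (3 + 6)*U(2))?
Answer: -4801/28 ≈ -171.46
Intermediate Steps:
x = 28 (x = -12 + 4*10 = -12 + 40 = 28)
o(s) = -s²
n(J, N) = 1/28 - J²/28 (n(J, N) = (-J² + (-2 + 3))/(28 + 0) = (-J² + 1)/28 = (1 - J²)*(1/28) = 1/28 - J²/28)
-172 - n(4, (3 + 6)*U(2)) = -172 - (1/28 - 1/28*4²) = -172 - (1/28 - 1/28*16) = -172 - (1/28 - 4/7) = -172 - 1*(-15/28) = -172 + 15/28 = -4801/28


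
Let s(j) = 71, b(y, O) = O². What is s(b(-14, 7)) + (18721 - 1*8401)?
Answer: 10391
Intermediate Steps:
s(b(-14, 7)) + (18721 - 1*8401) = 71 + (18721 - 1*8401) = 71 + (18721 - 8401) = 71 + 10320 = 10391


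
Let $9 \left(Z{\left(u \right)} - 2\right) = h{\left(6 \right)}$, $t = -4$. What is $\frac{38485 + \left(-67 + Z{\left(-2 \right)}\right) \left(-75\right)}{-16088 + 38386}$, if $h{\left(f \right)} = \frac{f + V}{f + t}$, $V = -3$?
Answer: $\frac{86695}{44596} \approx 1.944$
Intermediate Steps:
$h{\left(f \right)} = \frac{-3 + f}{-4 + f}$ ($h{\left(f \right)} = \frac{f - 3}{f - 4} = \frac{-3 + f}{-4 + f}$)
$Z{\left(u \right)} = \frac{13}{6}$ ($Z{\left(u \right)} = 2 + \frac{\frac{1}{-4 + 6} \left(-3 + 6\right)}{9} = 2 + \frac{\frac{1}{2} \cdot 3}{9} = 2 + \frac{1}{9} \cdot \frac{3}{2} = 2 + \frac{1}{6} = \frac{13}{6}$)
$\frac{38485 + \left(-67 + Z{\left(-2 \right)}\right) \left(-75\right)}{-16088 + 38386} = \frac{38485 + \left(-67 + \frac{13}{6}\right) \left(-75\right)}{-16088 + 38386} = \frac{38485 - - \frac{9725}{2}}{22298} = \left(38485 + \frac{9725}{2}\right) \frac{1}{22298} = \frac{86695}{2} \cdot \frac{1}{22298} = \frac{86695}{44596}$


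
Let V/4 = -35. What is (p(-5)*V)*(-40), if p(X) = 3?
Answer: 16800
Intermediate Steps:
V = -140 (V = 4*(-35) = -140)
(p(-5)*V)*(-40) = (3*(-140))*(-40) = -420*(-40) = 16800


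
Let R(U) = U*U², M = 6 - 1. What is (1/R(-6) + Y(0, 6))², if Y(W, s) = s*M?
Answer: 41977441/46656 ≈ 899.72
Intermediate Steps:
M = 5
R(U) = U³
Y(W, s) = 5*s (Y(W, s) = s*5 = 5*s)
(1/R(-6) + Y(0, 6))² = (1/((-6)³) + 5*6)² = (1/(-216) + 30)² = (-1/216 + 30)² = (6479/216)² = 41977441/46656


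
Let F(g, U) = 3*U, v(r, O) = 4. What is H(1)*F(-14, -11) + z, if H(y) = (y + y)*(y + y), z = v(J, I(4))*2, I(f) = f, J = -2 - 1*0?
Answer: -124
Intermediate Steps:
J = -2 (J = -2 + 0 = -2)
z = 8 (z = 4*2 = 8)
H(y) = 4*y**2 (H(y) = (2*y)*(2*y) = 4*y**2)
H(1)*F(-14, -11) + z = (4*1**2)*(3*(-11)) + 8 = (4*1)*(-33) + 8 = 4*(-33) + 8 = -132 + 8 = -124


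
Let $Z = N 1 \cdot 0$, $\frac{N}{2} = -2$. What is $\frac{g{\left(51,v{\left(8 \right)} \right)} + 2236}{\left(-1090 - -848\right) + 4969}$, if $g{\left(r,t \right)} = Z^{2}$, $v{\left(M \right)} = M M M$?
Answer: $\frac{2236}{4727} \approx 0.47303$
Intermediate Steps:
$v{\left(M \right)} = M^{3}$ ($v{\left(M \right)} = M^{2} M = M^{3}$)
$N = -4$ ($N = 2 \left(-2\right) = -4$)
$Z = 0$ ($Z = \left(-4\right) 1 \cdot 0 = \left(-4\right) 0 = 0$)
$g{\left(r,t \right)} = 0$ ($g{\left(r,t \right)} = 0^{2} = 0$)
$\frac{g{\left(51,v{\left(8 \right)} \right)} + 2236}{\left(-1090 - -848\right) + 4969} = \frac{0 + 2236}{\left(-1090 - -848\right) + 4969} = \frac{2236}{\left(-1090 + 848\right) + 4969} = \frac{2236}{-242 + 4969} = \frac{2236}{4727}$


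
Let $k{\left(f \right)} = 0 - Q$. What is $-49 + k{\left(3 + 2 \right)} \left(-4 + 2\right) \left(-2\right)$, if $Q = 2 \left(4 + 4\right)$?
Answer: $-113$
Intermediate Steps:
$Q = 16$ ($Q = 2 \cdot 8 = 16$)
$k{\left(f \right)} = -16$ ($k{\left(f \right)} = 0 - 16 = -16$)
$-49 + k{\left(3 + 2 \right)} \left(-4 + 2\right) \left(-2\right) = -49 - 16 \left(-4 + 2\right) \left(-2\right) = -49 - 16 \left(\left(-2\right) \left(-2\right)\right) = -49 - 64 = -113$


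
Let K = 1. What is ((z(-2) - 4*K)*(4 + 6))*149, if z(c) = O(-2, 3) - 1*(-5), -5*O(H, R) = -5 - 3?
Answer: 3874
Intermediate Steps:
O(H, R) = 8/5 (O(H, R) = -(-5 - 3)/5 = -⅕*(-8) = 8/5)
z(c) = 33/5 (z(c) = 8/5 - 1*(-5) = 8/5 + 5 = 33/5)
((z(-2) - 4*K)*(4 + 6))*149 = ((33/5 - 4*1)*(4 + 6))*149 = ((33/5 - 4)*10)*149 = ((13/5)*10)*149 = 26*149 = 3874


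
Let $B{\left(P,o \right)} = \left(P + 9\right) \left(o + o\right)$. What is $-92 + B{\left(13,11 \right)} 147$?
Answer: $71056$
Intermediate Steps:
$B{\left(P,o \right)} = 2 o \left(9 + P\right)$ ($B{\left(P,o \right)} = \left(9 + P\right) 2 o = 2 o \left(9 + P\right)$)
$-92 + B{\left(13,11 \right)} 147 = -92 + 2 \cdot 11 \left(9 + 13\right) 147 = -92 + 2 \cdot 11 \cdot 22 \cdot 147 = -92 + 484 \cdot 147 = -92 + 71148 = 71056$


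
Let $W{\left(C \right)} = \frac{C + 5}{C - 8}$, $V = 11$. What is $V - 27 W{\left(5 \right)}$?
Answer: $101$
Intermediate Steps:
$W{\left(C \right)} = \frac{5 + C}{-8 + C}$
$V - 27 W{\left(5 \right)} = 11 - 27 \frac{5 + 5}{-8 + 5} = 11 - 27 \frac{1}{-3} \cdot 10 = 11 - 27 \left(\left(- \frac{1}{3}\right) 10\right) = 11 - -90 = 11 + 90 = 101$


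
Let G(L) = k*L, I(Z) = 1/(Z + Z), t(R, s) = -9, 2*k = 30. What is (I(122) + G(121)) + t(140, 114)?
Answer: 440665/244 ≈ 1806.0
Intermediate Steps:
k = 15 (k = (½)*30 = 15)
I(Z) = 1/(2*Z)
G(L) = 15*L
(I(122) + G(121)) + t(140, 114) = ((½)/122 + 15*121) - 9 = ((½)*(1/122) + 1815) - 9 = (1/244 + 1815) - 9 = 442861/244 - 9 = 440665/244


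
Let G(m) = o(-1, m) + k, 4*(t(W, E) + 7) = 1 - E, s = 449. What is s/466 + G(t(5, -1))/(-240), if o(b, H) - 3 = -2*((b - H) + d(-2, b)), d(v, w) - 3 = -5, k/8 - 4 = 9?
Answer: 1529/2796 ≈ 0.54685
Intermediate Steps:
k = 104 (k = 32 + 8*9 = 32 + 72 = 104)
d(v, w) = -2 (d(v, w) = 3 - 5 = -2)
t(W, E) = -27/4 - E/4 (t(W, E) = -7 + (1 - E)/4 = -7 + (1/4 - E/4) = -27/4 - E/4)
o(b, H) = 7 - 2*b + 2*H (o(b, H) = 3 - 2*((b - H) - 2) = 3 - 2*(-2 + b - H) = 3 + (4 - 2*b + 2*H) = 7 - 2*b + 2*H)
G(m) = 113 + 2*m (G(m) = (7 - 2*(-1) + 2*m) + 104 = (7 + 2 + 2*m) + 104 = (9 + 2*m) + 104 = 113 + 2*m)
s/466 + G(t(5, -1))/(-240) = 449/466 + (113 + 2*(-27/4 - 1/4*(-1)))/(-240) = 449*(1/466) + (113 + 2*(-27/4 + 1/4))*(-1/240) = 449/466 + (113 + 2*(-13/2))*(-1/240) = 449/466 + (113 - 13)*(-1/240) = 449/466 + 100*(-1/240) = 449/466 - 5/12 = 1529/2796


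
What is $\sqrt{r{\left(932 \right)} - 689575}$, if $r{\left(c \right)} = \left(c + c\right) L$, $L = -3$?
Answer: $i \sqrt{695167} \approx 833.77 i$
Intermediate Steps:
$r{\left(c \right)} = - 6 c$ ($r{\left(c \right)} = \left(c + c\right) \left(-3\right) = 2 c \left(-3\right) = - 6 c$)
$\sqrt{r{\left(932 \right)} - 689575} = \sqrt{\left(-6\right) 932 - 689575} = \sqrt{-5592 - 689575} = \sqrt{-695167} = i \sqrt{695167}$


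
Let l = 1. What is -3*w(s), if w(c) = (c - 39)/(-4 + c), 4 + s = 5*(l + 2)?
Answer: 12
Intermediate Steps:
s = 11 (s = -4 + 5*(1 + 2) = -4 + 5*3 = -4 + 15 = 11)
w(c) = (-39 + c)/(-4 + c)
-3*w(s) = -3*(-39 + 11)/(-4 + 11) = -3*(-28)/7 = -3*(-4) = 12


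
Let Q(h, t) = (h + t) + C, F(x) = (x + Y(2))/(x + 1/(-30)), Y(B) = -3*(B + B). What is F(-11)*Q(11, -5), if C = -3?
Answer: 2070/331 ≈ 6.2538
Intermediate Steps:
Y(B) = -6*B
F(x) = (-12 + x)/(-1/30 + x) (F(x) = (x - 6*2)/(x + 1/(-30)) = (x - 12)/(x - 1/30) = (-12 + x)/(-1/30 + x))
Q(h, t) = -3 + h + t (Q(h, t) = (h + t) - 3 = -3 + h + t)
F(-11)*Q(11, -5) = (30*(-12 - 11)/(-1 + 30*(-11)))*(-3 + 11 - 5) = (30*(-23)/(-1 - 330))*3 = (30*(-23)/(-331))*3 = (30*(-1/331)*(-23))*3 = (690/331)*3 = 2070/331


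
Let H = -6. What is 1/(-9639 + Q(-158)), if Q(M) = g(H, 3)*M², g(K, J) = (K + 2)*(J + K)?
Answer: 1/289929 ≈ 3.4491e-6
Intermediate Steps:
g(K, J) = (2 + K)*(J + K)
Q(M) = 12*M² (Q(M) = ((-6)² + 2*3 + 2*(-6) + 3*(-6))*M² = (36 + 6 - 12 - 18)*M² = 12*M²)
1/(-9639 + Q(-158)) = 1/(-9639 + 12*(-158)²) = 1/(-9639 + 12*24964) = 1/(-9639 + 299568) = 1/289929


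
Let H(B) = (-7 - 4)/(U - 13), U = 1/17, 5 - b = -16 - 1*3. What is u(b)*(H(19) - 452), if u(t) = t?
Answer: -54138/5 ≈ -10828.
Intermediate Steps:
b = 24 (b = 5 - (-16 - 1*3) = 5 - (-16 - 3) = 5 - 1*(-19) = 5 + 19 = 24)
U = 1/17 (U = 1*(1/17) = 1/17 ≈ 0.058824)
H(B) = 17/20 (H(B) = (-7 - 4)/(1/17 - 13) = -11/(-220/17) = -11*(-17/220) = 17/20)
u(b)*(H(19) - 452) = 24*(17/20 - 452) = 24*(-9023/20) = -54138/5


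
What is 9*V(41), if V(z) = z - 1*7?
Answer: 306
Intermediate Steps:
V(z) = -7 + z (V(z) = z - 7 = -7 + z)
9*V(41) = 9*(-7 + 41) = 9*34 = 306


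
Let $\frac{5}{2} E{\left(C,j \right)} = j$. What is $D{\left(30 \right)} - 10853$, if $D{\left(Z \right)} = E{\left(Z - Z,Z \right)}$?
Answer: $-10841$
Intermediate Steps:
$E{\left(C,j \right)} = \frac{2 j}{5}$
$D{\left(Z \right)} = \frac{2 Z}{5}$
$D{\left(30 \right)} - 10853 = \frac{2}{5} \cdot 30 - 10853 = 12 - 10853 = -10841$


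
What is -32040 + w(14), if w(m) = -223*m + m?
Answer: -35148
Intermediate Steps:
w(m) = -222*m
-32040 + w(14) = -32040 - 222*14 = -32040 - 3108 = -35148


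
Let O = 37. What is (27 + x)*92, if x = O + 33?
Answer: 8924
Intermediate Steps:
x = 70 (x = 37 + 33 = 70)
(27 + x)*92 = (27 + 70)*92 = 97*92 = 8924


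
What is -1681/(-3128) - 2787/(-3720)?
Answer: 311897/242420 ≈ 1.2866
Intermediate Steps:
-1681/(-3128) - 2787/(-3720) = -1681*(-1/3128) - 2787*(-1/3720) = 1681/3128 + 929/1240 = 311897/242420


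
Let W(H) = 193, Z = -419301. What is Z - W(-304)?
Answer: -419494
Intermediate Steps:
Z - W(-304) = -419301 - 1*193 = -419301 - 193 = -419494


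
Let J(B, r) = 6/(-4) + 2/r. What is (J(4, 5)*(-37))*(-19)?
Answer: -7733/10 ≈ -773.30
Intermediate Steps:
J(B, r) = -3/2 + 2/r (J(B, r) = 6*(-1/4) + 2/r = -3/2 + 2/r)
(J(4, 5)*(-37))*(-19) = ((-3/2 + 2/5)*(-37))*(-19) = -11/10*(-37)*(-19) = (407/10)*(-19) = -7733/10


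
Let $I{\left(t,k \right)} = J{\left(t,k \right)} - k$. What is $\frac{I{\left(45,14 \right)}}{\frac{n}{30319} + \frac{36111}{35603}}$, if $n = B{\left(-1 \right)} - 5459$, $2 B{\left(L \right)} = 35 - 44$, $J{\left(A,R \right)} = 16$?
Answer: $\frac{4317789428}{1800664837} \approx 2.3979$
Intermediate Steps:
$B{\left(L \right)} = - \frac{9}{2}$ ($B{\left(L \right)} = \frac{35 - 44}{2} = \frac{1}{2} \left(-9\right) = - \frac{9}{2}$)
$I{\left(t,k \right)} = 16 - k$
$n = - \frac{10927}{2}$ ($n = - \frac{9}{2} - 5459 = - \frac{10927}{2} \approx -5463.5$)
$\frac{I{\left(45,14 \right)}}{\frac{n}{30319} + \frac{36111}{35603}} = \frac{16 - 14}{- \frac{10927}{2 \cdot 30319} + \frac{36111}{35603}} = \frac{16 - 14}{\left(- \frac{10927}{2}\right) \frac{1}{30319} + 36111 \cdot \frac{1}{35603}} = \frac{2}{- \frac{10927}{60638} + \frac{36111}{35603}} = \frac{2}{\frac{1800664837}{2158894714}} = 2 \cdot \frac{2158894714}{1800664837} = \frac{4317789428}{1800664837}$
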